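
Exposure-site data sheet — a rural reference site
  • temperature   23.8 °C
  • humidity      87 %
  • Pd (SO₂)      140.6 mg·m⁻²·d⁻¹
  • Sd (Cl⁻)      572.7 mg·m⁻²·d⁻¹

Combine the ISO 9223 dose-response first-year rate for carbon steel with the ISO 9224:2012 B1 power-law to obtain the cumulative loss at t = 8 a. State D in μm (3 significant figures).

D(8) = 896 μm

carbon steel: temperature factor f = -0.054·(13.8) = -0.7452
  SO₂ term: 1.77·140.6^0.52·exp(0.02·87-0.7452) = 62.66
  Sd branch = 0.102·Sd^0.62·e^(0.033·RH+0.04·T) = 239.2 μm/a
  sum: 62.66 + 239.2 → r_corr = 301.9 μm/a
ISO 9224: D(t) = r_corr · t^b with b = 0.523 (carbon steel, B1)
  D(8) = 301.9 × 8^0.523 = 301.9 × 2.967 = 895.7 μm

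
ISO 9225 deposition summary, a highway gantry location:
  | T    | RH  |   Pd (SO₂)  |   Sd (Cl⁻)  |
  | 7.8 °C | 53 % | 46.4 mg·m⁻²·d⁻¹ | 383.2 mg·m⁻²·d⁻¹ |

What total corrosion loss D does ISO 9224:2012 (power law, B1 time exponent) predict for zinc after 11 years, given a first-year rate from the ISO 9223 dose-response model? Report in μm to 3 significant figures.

D(11) = 16.0 μm

zinc: T≤10 °C ⇒ hinge +0.038·(7.8−10) = -0.0836
  SO₂ term: 0.0129·46.4^0.44·exp(0.046·53-0.0836) = 0.7351
  Cl⁻ term: 0.0175·383.2^0.57·exp(0.008·53+0.085·7.8) = 1.541
  sum: 0.7351 + 1.541 → r_corr = 2.276 μm/a
ISO 9224: D(t) = r_corr · t^b with b = 0.813 (zinc, B1)
  D(11) = 2.276 × 11^0.813 = 2.276 × 7.025 = 15.99 μm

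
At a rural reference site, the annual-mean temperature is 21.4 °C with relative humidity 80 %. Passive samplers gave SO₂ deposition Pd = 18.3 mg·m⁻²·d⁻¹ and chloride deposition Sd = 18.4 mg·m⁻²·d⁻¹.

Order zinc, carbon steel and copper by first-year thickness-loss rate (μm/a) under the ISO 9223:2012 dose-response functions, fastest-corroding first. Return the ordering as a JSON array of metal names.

["carbon steel", "zinc", "copper"]

zinc: f(T) = -0.071·(T−10) [T>10 °C] = -0.8094
  Pd branch = 0.0129·Pd^0.44·e^(0.046·RH+f) = 0.818 μm/a
  Cl⁻ term: 0.0175·18.4^0.57·exp(0.008·80+0.085·21.4) = 1.076
  r_corr = 0.818 + 1.076 = 1.894 μm/a
carbon steel: f(T) = -0.054·(T−10) [T>10 °C] = -0.6156
  SO₂ term: 1.77·18.3^0.52·exp(0.02·80-0.6156) = 21.48
  Cl⁻ term: 0.102·18.4^0.62·exp(0.033·80+0.04·21.4) = 20.47
  r_corr = 21.48 + 20.47 = 41.94 μm/a
copper: f(T) = -0.080·(T−10) [T>10 °C] = -0.9120
  Pd branch = 0.0053·Pd^0.26·e^(0.059·RH+f) = 0.5085 μm/a
  Cl⁻ term: 0.01025·18.4^0.27·exp(0.036·80+0.049·21.4) = 1.144
  r_corr = 0.5085 + 1.144 = 1.652 μm/a
Ordering by μm/a: carbon steel (41.9) > zinc (1.89) > copper (1.65)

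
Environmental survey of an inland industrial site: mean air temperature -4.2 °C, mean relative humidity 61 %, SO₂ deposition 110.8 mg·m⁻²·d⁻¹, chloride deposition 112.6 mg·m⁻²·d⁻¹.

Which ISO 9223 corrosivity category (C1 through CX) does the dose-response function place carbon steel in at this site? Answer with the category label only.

carbon steel: temperature factor f = +0.150·(-14.2) = -2.1300
  sulphur-dioxide contribution → 8.24 μm/a
  chloride contribution → 12.07 μm/a
  ⇒ r_corr(carbon steel) = 20.31 μm/a
Category bounds: 1.3…25 μm/a bracket r_corr ⇒ C2

C2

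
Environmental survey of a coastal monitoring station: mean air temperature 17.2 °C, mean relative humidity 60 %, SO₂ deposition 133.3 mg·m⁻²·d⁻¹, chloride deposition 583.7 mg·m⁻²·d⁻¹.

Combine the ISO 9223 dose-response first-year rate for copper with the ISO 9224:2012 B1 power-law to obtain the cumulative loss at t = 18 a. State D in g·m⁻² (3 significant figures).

copper: f(T) = -0.080·(T−10) [T>10 °C] = -0.5760
  Pd branch = 0.0053·Pd^0.26·e^(0.059·RH+f) = 0.3664 μm/a
  Cl⁻ term: 0.01025·583.7^0.27·exp(0.036·60+0.049·17.2) = 1.153
  r_corr = 0.3664 + 1.153 = 1.519 μm/a
ISO 9224: D(t) = r_corr · t^b with b = 0.667 (copper, B1)
  D(18) = 1.519 × 18^0.667 = 1.519 × 6.875 = 10.44 μm
  Mass loss = 10.44 μm × 8.96 g/cm³ = 93.57 g·m⁻²

D(18) = 93.6 g·m⁻²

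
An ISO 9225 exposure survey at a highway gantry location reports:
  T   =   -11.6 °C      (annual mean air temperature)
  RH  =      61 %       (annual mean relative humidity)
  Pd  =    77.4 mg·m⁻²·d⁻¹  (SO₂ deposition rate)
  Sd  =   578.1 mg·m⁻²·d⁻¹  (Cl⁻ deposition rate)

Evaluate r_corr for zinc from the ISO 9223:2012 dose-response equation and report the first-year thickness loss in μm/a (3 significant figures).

r_corr = 1.04 μm/a

zinc: temperature factor f = +0.038·(-21.6) = -0.8208
  sulphur-dioxide contribution → 0.6365 μm/a
  chloride contribution → 0.3991 μm/a
  total first-year rate 1.036 μm/a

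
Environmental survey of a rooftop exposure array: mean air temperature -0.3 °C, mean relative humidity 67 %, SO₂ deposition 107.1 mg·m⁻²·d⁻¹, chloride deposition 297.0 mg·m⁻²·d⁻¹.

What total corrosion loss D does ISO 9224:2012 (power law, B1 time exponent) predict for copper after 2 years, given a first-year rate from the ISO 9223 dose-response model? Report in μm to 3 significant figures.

copper: T≤10 °C ⇒ hinge +0.126·(-0.3−10) = -1.2978
  SO₂ term: 0.0053·107.1^0.26·exp(0.059·67-1.2978) = 0.2542
  Sd branch = 0.01025·Sd^0.27·e^(0.036·RH+0.049·T) = 0.5242 μm/a
  r_corr = 0.2542 + 0.5242 = 0.7784 μm/a
Long-term exponent b (ISO 9224 Table 2, B1) = 0.667
  D(2) = 0.7784 × 2^0.667 = 0.7784 × 1.588 = 1.236 μm

D(2) = 1.24 μm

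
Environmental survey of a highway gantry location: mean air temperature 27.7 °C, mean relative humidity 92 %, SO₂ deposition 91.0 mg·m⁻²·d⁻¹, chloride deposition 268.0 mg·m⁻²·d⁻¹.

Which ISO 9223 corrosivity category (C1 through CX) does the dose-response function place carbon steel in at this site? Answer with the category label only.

CX

carbon steel: T>10 °C ⇒ hinge -0.054·(27.7−10) = -0.9558
  sulphur-dioxide contribution → 44.74 μm/a
  chloride contribution → 205.9 μm/a
  ⇒ r_corr(carbon steel) = 250.7 μm/a
ISO 9223 Table 2 (carbon steel): 200 < 251 ≤ 700 μm/a ⇒ CX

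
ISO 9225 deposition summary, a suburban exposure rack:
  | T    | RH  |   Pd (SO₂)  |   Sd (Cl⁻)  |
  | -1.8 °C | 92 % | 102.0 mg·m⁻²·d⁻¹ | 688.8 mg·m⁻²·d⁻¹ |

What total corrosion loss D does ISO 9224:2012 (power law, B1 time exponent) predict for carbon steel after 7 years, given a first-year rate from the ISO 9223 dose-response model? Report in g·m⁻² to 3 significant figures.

carbon steel: T≤10 °C ⇒ hinge +0.150·(-1.8−10) = -1.7700
  sulphur-dioxide contribution → 21.03 μm/a
  chloride contribution → 113.6 μm/a
  ⇒ r_corr(carbon steel) = 134.7 μm/a
Power-law: D(7) = r_corr · 7^0.523
  D(7) = 134.7 × 7^0.523 = 134.7 × 2.767 = 372.6 μm
  Mass loss = 372.6 μm × 7.85 g/cm³ = 2925 g·m⁻²

D(7) = 2.92e+03 g·m⁻²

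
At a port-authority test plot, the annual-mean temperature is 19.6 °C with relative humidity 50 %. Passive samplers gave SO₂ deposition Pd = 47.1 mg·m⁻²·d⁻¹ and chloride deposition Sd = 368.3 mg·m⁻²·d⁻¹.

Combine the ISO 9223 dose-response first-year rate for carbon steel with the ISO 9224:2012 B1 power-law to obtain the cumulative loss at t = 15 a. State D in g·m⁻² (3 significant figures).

carbon steel: f(T) = -0.054·(T−10) [T>10 °C] = -0.5184
  SO₂ term: 1.77·47.1^0.52·exp(0.02·50-0.5184) = 21.24
  Sd branch = 0.102·Sd^0.62·e^(0.033·RH+0.04·T) = 45.36 μm/a
  r_corr = 21.24 + 45.36 = 66.6 μm/a
ISO 9224: D(t) = r_corr · t^b with b = 0.523 (carbon steel, B1)
  D(15) = 66.6 × 15^0.523 = 66.6 × 4.122 = 274.5 μm
  Mass loss = 274.5 μm × 7.85 g/cm³ = 2155 g·m⁻²

D(15) = 2.16e+03 g·m⁻²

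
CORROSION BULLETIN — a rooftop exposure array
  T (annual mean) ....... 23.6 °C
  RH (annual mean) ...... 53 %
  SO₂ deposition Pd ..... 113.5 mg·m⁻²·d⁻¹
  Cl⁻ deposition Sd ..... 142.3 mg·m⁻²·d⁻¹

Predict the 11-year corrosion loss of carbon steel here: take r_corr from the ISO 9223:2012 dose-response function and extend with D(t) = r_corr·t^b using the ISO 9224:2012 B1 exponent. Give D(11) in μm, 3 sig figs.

D(11) = 215 μm

carbon steel: T>10 °C ⇒ hinge -0.054·(23.6−10) = -0.7344
  Pd branch = 1.77·Pd^0.52·e^(0.02·RH+f) = 28.71 μm/a
  Cl⁻ term: 0.102·142.3^0.62·exp(0.033·53+0.04·23.6) = 32.59
  r_corr = 28.71 + 32.59 = 61.3 μm/a
ISO 9224: D(t) = r_corr · t^b with b = 0.523 (carbon steel, B1)
  D(11) = 61.3 × 11^0.523 = 61.3 × 3.505 = 214.8 μm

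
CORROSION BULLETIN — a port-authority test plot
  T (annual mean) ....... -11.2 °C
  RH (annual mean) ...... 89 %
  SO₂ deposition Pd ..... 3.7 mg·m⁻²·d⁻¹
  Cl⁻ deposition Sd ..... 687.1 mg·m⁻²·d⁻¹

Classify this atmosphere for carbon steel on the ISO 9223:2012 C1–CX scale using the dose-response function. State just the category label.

C4

carbon steel: T≤10 °C ⇒ hinge +0.150·(-11.2−10) = -3.1800
  SO₂ term: 1.77·3.7^0.52·exp(0.02·89-3.1800) = 0.8618
  Cl⁻ term: 0.102·687.1^0.62·exp(0.033·89+0.04·-11.2) = 70.55
  r_corr = 0.8618 + 70.55 = 71.41 μm/a
Category bounds: 50…80 μm/a bracket r_corr ⇒ C4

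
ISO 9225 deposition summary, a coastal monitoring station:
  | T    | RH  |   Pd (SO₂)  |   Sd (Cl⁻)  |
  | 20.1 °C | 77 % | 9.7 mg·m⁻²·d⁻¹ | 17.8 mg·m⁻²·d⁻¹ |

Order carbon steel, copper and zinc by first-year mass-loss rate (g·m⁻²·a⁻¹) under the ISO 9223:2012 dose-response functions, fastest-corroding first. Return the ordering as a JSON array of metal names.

carbon steel: f(T) = -0.054·(T−10) [T>10 °C] = -0.5454
  sulphur-dioxide contribution → 15.6 μm/a
  chloride contribution → 17.24 μm/a
  ⇒ r_corr(carbon steel) = 32.84 μm/a
  mass loss = 32.84 μm/a × 7.85 g/cm³ = 257.8 g·m⁻²·a⁻¹
copper: f(T) = -0.080·(T−10) [T>10 °C] = -0.8080
  sulphur-dioxide contribution → 0.4008 μm/a
  chloride contribution → 0.9549 μm/a
  total first-year rate 1.356 μm/a
  mass loss = 1.356 μm/a × 8.96 g/cm³ = 12.15 g·m⁻²·a⁻¹
zinc: T>10 °C ⇒ hinge -0.071·(20.1−10) = -0.7171
  sulphur-dioxide contribution → 0.591 μm/a
  chloride contribution → 0.9232 μm/a
  ⇒ r_corr(zinc) = 1.514 μm/a
  mass loss = 1.514 μm/a × 7.14 g/cm³ = 10.81 g·m⁻²·a⁻¹
Ordering by g·m⁻²·a⁻¹: carbon steel (258) > copper (12.1) > zinc (10.8)

["carbon steel", "copper", "zinc"]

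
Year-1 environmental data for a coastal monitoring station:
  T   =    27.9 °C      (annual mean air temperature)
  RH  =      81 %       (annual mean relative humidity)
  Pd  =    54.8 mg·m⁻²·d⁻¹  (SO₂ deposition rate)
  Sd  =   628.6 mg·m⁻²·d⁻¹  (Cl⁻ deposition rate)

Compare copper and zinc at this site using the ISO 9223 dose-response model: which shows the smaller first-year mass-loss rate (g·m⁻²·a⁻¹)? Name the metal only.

copper: temperature factor f = -0.080·(17.9) = -1.4320
  Pd branch = 0.0053·Pd^0.26·e^(0.059·RH+f) = 0.4265 μm/a
  Cl⁻ term: 0.01025·628.6^0.27·exp(0.036·81+0.049·27.9) = 4.231
  r_corr = 0.4265 + 4.231 = 4.657 μm/a
  mass loss = 4.657 μm/a × 8.96 g/cm³ = 41.73 g·m⁻²·a⁻¹
zinc: f(T) = -0.071·(T−10) [T>10 °C] = -1.2709
  SO₂ term: 0.0129·54.8^0.44·exp(0.046·81-1.2709) = 0.8748
  Sd branch = 0.0175·Sd^0.57·e^(0.008·RH+0.085·T) = 14.11 μm/a
  sum: 0.8748 + 14.11 → r_corr = 14.98 μm/a
  mass loss = 14.98 μm/a × 7.14 g/cm³ = 107 g·m⁻²·a⁻¹
Ordering by g·m⁻²·a⁻¹: zinc (107) > copper (41.7)

copper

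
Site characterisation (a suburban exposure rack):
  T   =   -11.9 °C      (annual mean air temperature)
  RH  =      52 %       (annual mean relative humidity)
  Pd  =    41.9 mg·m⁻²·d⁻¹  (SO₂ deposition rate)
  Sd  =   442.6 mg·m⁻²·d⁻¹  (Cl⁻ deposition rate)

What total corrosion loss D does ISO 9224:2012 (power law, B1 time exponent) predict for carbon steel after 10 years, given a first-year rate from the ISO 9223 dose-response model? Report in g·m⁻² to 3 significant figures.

D(10) = 437 g·m⁻²

carbon steel: T≤10 °C ⇒ hinge +0.150·(-11.9−10) = -3.2850
  sulphur-dioxide contribution → 1.308 μm/a
  chloride contribution → 15.4 μm/a
  total first-year rate 16.71 μm/a
Power-law: D(10) = r_corr · 10^0.523
  D(10) = 16.71 × 10^0.523 = 16.71 × 3.334 = 55.72 μm
  Mass loss = 55.72 μm × 7.85 g/cm³ = 437.4 g·m⁻²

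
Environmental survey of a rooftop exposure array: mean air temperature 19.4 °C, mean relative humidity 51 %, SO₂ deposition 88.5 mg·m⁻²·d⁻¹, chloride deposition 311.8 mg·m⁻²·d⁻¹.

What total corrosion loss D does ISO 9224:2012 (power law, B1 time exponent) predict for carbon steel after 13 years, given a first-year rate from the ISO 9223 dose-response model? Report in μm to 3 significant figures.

D(13) = 277 μm

carbon steel: f(T) = -0.054·(T−10) [T>10 °C] = -0.5076
  SO₂ term: 1.77·88.5^0.52·exp(0.02·51-0.5076) = 30.4
  Cl⁻ term: 0.102·311.8^0.62·exp(0.033·51+0.04·19.4) = 41.95
  sum: 30.4 + 41.95 → r_corr = 72.35 μm/a
Power-law: D(13) = r_corr · 13^0.523
  D(13) = 72.35 × 13^0.523 = 72.35 × 3.825 = 276.7 μm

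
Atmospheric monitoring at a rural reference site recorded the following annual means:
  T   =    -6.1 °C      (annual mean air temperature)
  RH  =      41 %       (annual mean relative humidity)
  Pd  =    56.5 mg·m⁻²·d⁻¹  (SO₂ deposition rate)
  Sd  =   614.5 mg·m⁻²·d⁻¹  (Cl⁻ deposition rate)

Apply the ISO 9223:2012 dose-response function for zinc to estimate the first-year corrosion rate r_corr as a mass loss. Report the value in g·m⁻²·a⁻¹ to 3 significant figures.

zinc: T≤10 °C ⇒ hinge +0.038·(-6.1−10) = -0.6118
  SO₂ term: 0.0129·56.5^0.44·exp(0.046·41-0.6118) = 0.2722
  Sd branch = 0.0175·Sd^0.57·e^(0.008·RH+0.085·T) = 0.562 μm/a
  sum: 0.2722 + 0.562 → r_corr = 0.8342 μm/a
Convert to mass loss: 0.8342 μm/a × 7.14 g/cm³ = 5.956 g·m⁻²·a⁻¹

r_corr = 5.96 g·m⁻²·a⁻¹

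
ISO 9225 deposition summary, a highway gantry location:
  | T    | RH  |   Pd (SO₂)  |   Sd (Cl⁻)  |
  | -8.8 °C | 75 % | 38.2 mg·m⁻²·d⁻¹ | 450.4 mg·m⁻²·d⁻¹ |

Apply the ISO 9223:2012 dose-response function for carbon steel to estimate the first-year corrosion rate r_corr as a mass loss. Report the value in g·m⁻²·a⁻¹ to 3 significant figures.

r_corr = 320 g·m⁻²·a⁻¹

carbon steel: temperature factor f = +0.150·(-18.8) = -2.8200
  SO₂ term: 1.77·38.2^0.52·exp(0.02·75-2.8200) = 3.143
  Cl⁻ term: 0.102·450.4^0.62·exp(0.033·75+0.04·-8.8) = 37.66
  sum: 3.143 + 37.66 → r_corr = 40.8 μm/a
Convert to mass loss: 40.8 μm/a × 7.85 g/cm³ = 320.3 g·m⁻²·a⁻¹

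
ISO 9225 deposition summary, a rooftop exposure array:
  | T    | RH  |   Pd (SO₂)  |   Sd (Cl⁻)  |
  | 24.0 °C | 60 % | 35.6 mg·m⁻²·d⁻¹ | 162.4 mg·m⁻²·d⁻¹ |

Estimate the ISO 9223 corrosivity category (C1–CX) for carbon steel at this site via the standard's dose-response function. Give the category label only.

C4

carbon steel: temperature factor f = -0.054·(14.0) = -0.7560
  sulphur-dioxide contribution → 17.68 μm/a
  chloride contribution → 45.29 μm/a
  total first-year rate 62.97 μm/a
Category bounds: 50…80 μm/a bracket r_corr ⇒ C4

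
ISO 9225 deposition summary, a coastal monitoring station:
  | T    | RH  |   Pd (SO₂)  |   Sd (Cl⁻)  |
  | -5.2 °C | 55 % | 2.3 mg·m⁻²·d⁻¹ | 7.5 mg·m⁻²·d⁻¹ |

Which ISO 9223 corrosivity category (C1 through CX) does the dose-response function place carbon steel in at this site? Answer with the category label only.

C2

carbon steel: temperature factor f = +0.150·(-15.2) = -2.2800
  SO₂ term: 1.77·2.3^0.52·exp(0.02·55-2.2800) = 0.8387
  Cl⁻ term: 0.102·7.5^0.62·exp(0.033·55+0.04·-5.2) = 1.774
  sum: 0.8387 + 1.774 → r_corr = 2.613 μm/a
Category bounds: 1.3…25 μm/a bracket r_corr ⇒ C2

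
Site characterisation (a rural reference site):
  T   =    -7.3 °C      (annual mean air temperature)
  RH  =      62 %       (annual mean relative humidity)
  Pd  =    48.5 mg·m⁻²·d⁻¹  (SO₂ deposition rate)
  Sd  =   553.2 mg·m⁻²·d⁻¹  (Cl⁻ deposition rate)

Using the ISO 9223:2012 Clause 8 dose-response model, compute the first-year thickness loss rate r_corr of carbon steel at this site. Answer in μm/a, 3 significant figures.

r_corr = 33.0 μm/a

carbon steel: f(T) = +0.150·(T−10) [T≤10 °C] = -2.5950
  SO₂ term: 1.77·48.5^0.52·exp(0.02·62-2.5950) = 3.436
  Sd branch = 0.102·Sd^0.62·e^(0.033·RH+0.04·T) = 29.58 μm/a
  r_corr = 3.436 + 29.58 = 33.01 μm/a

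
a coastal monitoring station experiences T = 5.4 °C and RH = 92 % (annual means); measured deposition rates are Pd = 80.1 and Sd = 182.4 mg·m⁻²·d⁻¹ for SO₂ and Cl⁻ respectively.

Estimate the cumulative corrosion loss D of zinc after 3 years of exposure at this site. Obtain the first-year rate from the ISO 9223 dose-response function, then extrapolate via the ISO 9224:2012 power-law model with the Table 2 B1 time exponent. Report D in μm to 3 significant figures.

D(3) = 15.3 μm

zinc: f(T) = +0.038·(T−10) [T≤10 °C] = -0.1748
  Pd branch = 0.0129·Pd^0.44·e^(0.046·RH+f) = 5.131 μm/a
  Cl⁻ term: 0.0175·182.4^0.57·exp(0.008·92+0.085·5.4) = 1.124
  r_corr = 5.131 + 1.124 = 6.255 μm/a
Power-law: D(3) = r_corr · 3^0.813
  D(3) = 6.255 × 3^0.813 = 6.255 × 2.443 = 15.28 μm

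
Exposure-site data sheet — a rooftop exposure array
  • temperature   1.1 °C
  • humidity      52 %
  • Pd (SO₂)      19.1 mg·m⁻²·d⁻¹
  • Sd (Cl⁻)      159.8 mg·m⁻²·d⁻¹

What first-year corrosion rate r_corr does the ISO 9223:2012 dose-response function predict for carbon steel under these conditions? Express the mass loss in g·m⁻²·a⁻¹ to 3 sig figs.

carbon steel: temperature factor f = +0.150·(-8.9) = -1.3350
  Pd branch = 1.77·Pd^0.52·e^(0.02·RH+f) = 6.109 μm/a
  Sd branch = 0.102·Sd^0.62·e^(0.033·RH+0.04·T) = 13.78 μm/a
  sum: 6.109 + 13.78 → r_corr = 19.89 μm/a
Convert to mass loss: 19.89 μm/a × 7.85 g/cm³ = 156.1 g·m⁻²·a⁻¹

r_corr = 156 g·m⁻²·a⁻¹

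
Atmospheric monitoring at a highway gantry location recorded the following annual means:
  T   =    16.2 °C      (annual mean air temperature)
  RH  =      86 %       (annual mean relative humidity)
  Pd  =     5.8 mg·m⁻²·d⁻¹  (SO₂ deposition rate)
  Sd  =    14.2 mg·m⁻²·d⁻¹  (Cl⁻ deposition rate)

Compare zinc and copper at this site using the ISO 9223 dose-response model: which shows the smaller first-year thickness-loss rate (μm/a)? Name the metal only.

zinc: T>10 °C ⇒ hinge -0.071·(16.2−10) = -0.4402
  Pd branch = 0.0129·Pd^0.44·e^(0.046·RH+f) = 0.9406 μm/a
  Cl⁻ term: 0.0175·14.2^0.57·exp(0.008·86+0.085·16.2) = 0.6261
  sum: 0.9406 + 0.6261 → r_corr = 1.567 μm/a
copper: f(T) = -0.080·(T−10) [T>10 °C] = -0.4960
  Pd branch = 0.0053·Pd^0.26·e^(0.059·RH+f) = 0.8146 μm/a
  Cl⁻ term: 0.01025·14.2^0.27·exp(0.036·86+0.049·16.2) = 1.026
  sum: 0.8146 + 1.026 → r_corr = 1.841 μm/a
Ordering by μm/a: copper (1.84) > zinc (1.57)

zinc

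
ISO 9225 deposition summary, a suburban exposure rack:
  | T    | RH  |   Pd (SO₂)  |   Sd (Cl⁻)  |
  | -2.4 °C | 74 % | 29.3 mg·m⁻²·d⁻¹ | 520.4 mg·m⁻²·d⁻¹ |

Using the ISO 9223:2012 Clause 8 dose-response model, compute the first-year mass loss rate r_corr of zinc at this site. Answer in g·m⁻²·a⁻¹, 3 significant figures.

r_corr = 14.2 g·m⁻²·a⁻¹

zinc: T≤10 °C ⇒ hinge +0.038·(-2.4−10) = -0.4712
  Pd branch = 0.0129·Pd^0.44·e^(0.046·RH+f) = 1.071 μm/a
  Sd branch = 0.0175·Sd^0.57·e^(0.008·RH+0.085·T) = 0.9117 μm/a
  r_corr = 1.071 + 0.9117 = 1.983 μm/a
Convert to mass loss: 1.983 μm/a × 7.14 g/cm³ = 14.16 g·m⁻²·a⁻¹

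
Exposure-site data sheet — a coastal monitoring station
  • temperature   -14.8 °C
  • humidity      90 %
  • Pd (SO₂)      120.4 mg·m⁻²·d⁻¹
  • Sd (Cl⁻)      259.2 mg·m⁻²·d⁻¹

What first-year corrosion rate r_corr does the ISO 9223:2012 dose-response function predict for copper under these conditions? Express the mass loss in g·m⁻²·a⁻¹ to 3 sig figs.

copper: temperature factor f = +0.126·(-24.8) = -3.1248
  sulphur-dioxide contribution → 0.1638 μm/a
  chloride contribution → 0.5683 μm/a
  ⇒ r_corr(copper) = 0.7321 μm/a
Convert to mass loss: 0.7321 μm/a × 8.96 g/cm³ = 6.559 g·m⁻²·a⁻¹

r_corr = 6.56 g·m⁻²·a⁻¹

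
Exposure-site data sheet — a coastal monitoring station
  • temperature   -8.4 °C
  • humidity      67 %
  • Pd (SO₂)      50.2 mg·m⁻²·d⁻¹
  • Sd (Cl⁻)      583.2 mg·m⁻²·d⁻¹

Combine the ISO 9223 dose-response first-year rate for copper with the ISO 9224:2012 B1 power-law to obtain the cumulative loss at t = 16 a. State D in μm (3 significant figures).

D(16) = 3.17 μm

copper: T≤10 °C ⇒ hinge +0.126·(-8.4−10) = -2.3184
  sulphur-dioxide contribution → 0.07522 μm/a
  chloride contribution → 0.4229 μm/a
  ⇒ r_corr(copper) = 0.4981 μm/a
Long-term exponent b (ISO 9224 Table 2, B1) = 0.667
  D(16) = 0.4981 × 16^0.667 = 0.4981 × 6.355 = 3.166 μm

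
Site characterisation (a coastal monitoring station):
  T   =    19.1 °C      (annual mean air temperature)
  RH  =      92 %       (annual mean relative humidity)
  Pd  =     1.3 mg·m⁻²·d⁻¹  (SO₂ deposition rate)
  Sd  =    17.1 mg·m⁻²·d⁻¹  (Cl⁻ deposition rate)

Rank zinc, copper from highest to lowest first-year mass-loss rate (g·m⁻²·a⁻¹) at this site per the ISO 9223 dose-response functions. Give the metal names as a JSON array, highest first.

["copper", "zinc"]

zinc: temperature factor f = -0.071·(9.1) = -0.6461
  Pd branch = 0.0129·Pd^0.44·e^(0.046·RH+f) = 0.5225 μm/a
  Cl⁻ term: 0.0175·17.1^0.57·exp(0.008·92+0.085·19.1) = 0.9345
  r_corr = 0.5225 + 0.9345 = 1.457 μm/a
  mass loss = 1.457 μm/a × 7.14 g/cm³ = 10.4 g·m⁻²·a⁻¹
copper: f(T) = -0.080·(T−10) [T>10 °C] = -0.7280
  Pd branch = 0.0053·Pd^0.26·e^(0.059·RH+f) = 0.6239 μm/a
  Cl⁻ term: 0.01025·17.1^0.27·exp(0.036·92+0.049·19.1) = 1.543
  r_corr = 0.6239 + 1.543 = 2.167 μm/a
  mass loss = 2.167 μm/a × 8.96 g/cm³ = 19.42 g·m⁻²·a⁻¹
Ordering by g·m⁻²·a⁻¹: copper (19.4) > zinc (10.4)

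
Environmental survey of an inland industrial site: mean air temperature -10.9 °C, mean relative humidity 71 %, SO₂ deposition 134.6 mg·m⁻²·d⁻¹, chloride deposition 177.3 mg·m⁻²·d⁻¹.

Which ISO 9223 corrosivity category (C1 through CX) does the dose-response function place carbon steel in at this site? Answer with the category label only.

C2

carbon steel: temperature factor f = +0.150·(-20.9) = -3.1350
  SO₂ term: 1.77·134.6^0.52·exp(0.02·71-3.1350) = 4.076
  Sd branch = 0.102·Sd^0.62·e^(0.033·RH+0.04·T) = 17.02 μm/a
  sum: 4.076 + 17.02 → r_corr = 21.1 μm/a
21.1 μm/a falls in (1.3, 25] for carbon steel → category C2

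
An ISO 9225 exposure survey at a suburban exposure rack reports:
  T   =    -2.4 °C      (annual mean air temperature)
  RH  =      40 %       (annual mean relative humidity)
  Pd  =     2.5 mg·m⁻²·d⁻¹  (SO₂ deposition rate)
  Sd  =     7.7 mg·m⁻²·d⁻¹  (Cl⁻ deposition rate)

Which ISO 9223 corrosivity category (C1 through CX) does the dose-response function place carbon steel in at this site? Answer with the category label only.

C2

carbon steel: temperature factor f = +0.150·(-12.4) = -1.8600
  sulphur-dioxide contribution → 0.9875 μm/a
  chloride contribution → 1.23 μm/a
  ⇒ r_corr(carbon steel) = 2.217 μm/a
ISO 9223 Table 2 (carbon steel): 1.3 < 2.22 ≤ 25 μm/a ⇒ C2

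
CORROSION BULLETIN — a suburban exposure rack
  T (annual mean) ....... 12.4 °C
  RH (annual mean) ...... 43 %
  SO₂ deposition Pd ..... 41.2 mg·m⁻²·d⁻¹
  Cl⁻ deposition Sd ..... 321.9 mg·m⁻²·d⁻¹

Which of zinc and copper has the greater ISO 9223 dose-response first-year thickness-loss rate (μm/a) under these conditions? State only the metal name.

zinc

zinc: T>10 °C ⇒ hinge -0.071·(12.4−10) = -0.1704
  Pd branch = 0.0129·Pd^0.44·e^(0.046·RH+f) = 0.4038 μm/a
  Sd branch = 0.0175·Sd^0.57·e^(0.008·RH+0.085·T) = 1.904 μm/a
  r_corr = 0.4038 + 1.904 = 2.307 μm/a
copper: T>10 °C ⇒ hinge -0.080·(12.4−10) = -0.1920
  SO₂ term: 0.0053·41.2^0.26·exp(0.059·43-0.1920) = 0.1454
  Sd branch = 0.01025·Sd^0.27·e^(0.036·RH+0.049·T) = 0.4207 μm/a
  r_corr = 0.1454 + 0.4207 = 0.5661 μm/a
Ordering by μm/a: zinc (2.31) > copper (0.566)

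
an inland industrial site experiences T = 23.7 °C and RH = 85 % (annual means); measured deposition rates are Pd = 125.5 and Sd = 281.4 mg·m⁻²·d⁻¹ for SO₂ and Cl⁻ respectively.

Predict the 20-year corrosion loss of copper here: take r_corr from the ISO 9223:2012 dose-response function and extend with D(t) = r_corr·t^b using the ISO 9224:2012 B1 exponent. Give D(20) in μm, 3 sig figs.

D(20) = 30.5 μm

copper: f(T) = -0.080·(T−10) [T>10 °C] = -1.0960
  SO₂ term: 0.0053·125.5^0.26·exp(0.059·85-1.0960) = 0.9374
  Sd branch = 0.01025·Sd^0.27·e^(0.036·RH+0.049·T) = 3.201 μm/a
  sum: 0.9374 + 3.201 → r_corr = 4.139 μm/a
ISO 9224: D(t) = r_corr · t^b with b = 0.667 (copper, B1)
  D(20) = 4.139 × 20^0.667 = 4.139 × 7.375 = 30.52 μm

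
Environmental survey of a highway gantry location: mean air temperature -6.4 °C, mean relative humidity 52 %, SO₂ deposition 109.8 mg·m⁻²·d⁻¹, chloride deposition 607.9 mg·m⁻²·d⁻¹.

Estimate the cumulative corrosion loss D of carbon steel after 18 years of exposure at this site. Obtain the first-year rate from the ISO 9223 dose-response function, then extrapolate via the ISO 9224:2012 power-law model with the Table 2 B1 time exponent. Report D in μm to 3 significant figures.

carbon steel: temperature factor f = +0.150·(-16.4) = -2.4600
  sulphur-dioxide contribution → 4.925 μm/a
  chloride contribution → 23.37 μm/a
  ⇒ r_corr(carbon steel) = 28.29 μm/a
Power-law: D(18) = r_corr · 18^0.523
  D(18) = 28.29 × 18^0.523 = 28.29 × 4.534 = 128.3 μm

D(18) = 128 μm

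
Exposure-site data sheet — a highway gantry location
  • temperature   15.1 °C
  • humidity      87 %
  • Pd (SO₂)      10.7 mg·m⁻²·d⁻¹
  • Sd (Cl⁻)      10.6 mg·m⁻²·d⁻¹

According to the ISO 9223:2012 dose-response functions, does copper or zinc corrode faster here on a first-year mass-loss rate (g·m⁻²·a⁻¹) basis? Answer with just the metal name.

copper: T>10 °C ⇒ hinge -0.080·(15.1−10) = -0.4080
  SO₂ term: 0.0053·10.7^0.26·exp(0.059·87-0.4080) = 1.107
  Cl⁻ term: 0.01025·10.6^0.27·exp(0.036·87+0.049·15.1) = 0.9313
  sum: 1.107 + 0.9313 → r_corr = 2.038 μm/a
  mass loss = 2.038 μm/a × 8.96 g/cm³ = 18.26 g·m⁻²·a⁻¹
zinc: T>10 °C ⇒ hinge -0.071·(15.1−10) = -0.3621
  SO₂ term: 0.0129·10.7^0.44·exp(0.046·87-0.3621) = 1.394
  Sd branch = 0.0175·Sd^0.57·e^(0.008·RH+0.085·T) = 0.4866 μm/a
  r_corr = 1.394 + 0.4866 = 1.881 μm/a
  mass loss = 1.881 μm/a × 7.14 g/cm³ = 13.43 g·m⁻²·a⁻¹
Ordering by g·m⁻²·a⁻¹: copper (18.3) > zinc (13.4)

copper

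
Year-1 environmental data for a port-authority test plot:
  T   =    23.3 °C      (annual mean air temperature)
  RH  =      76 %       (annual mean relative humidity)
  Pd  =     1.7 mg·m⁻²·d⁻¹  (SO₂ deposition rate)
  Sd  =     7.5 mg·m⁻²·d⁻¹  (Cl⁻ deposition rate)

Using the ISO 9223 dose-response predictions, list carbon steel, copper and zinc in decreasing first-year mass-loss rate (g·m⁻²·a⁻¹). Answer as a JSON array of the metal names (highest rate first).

["carbon steel", "copper", "zinc"]

carbon steel: T>10 °C ⇒ hinge -0.054·(23.3−10) = -0.7182
  sulphur-dioxide contribution → 5.2 μm/a
  chloride contribution → 11.09 μm/a
  total first-year rate 16.29 μm/a
  mass loss = 16.29 μm/a × 7.85 g/cm³ = 127.9 g·m⁻²·a⁻¹
copper: temperature factor f = -0.080·(13.3) = -1.0640
  sulphur-dioxide contribution → 0.186 μm/a
  chloride contribution → 0.8532 μm/a
  total first-year rate 1.039 μm/a
  mass loss = 1.039 μm/a × 8.96 g/cm³ = 9.311 g·m⁻²·a⁻¹
zinc: temperature factor f = -0.071·(13.3) = -0.9443
  sulphur-dioxide contribution → 0.209 μm/a
  chloride contribution → 0.7345 μm/a
  total first-year rate 0.9435 μm/a
  mass loss = 0.9435 μm/a × 7.14 g/cm³ = 6.737 g·m⁻²·a⁻¹
Ordering by g·m⁻²·a⁻¹: carbon steel (128) > copper (9.31) > zinc (6.74)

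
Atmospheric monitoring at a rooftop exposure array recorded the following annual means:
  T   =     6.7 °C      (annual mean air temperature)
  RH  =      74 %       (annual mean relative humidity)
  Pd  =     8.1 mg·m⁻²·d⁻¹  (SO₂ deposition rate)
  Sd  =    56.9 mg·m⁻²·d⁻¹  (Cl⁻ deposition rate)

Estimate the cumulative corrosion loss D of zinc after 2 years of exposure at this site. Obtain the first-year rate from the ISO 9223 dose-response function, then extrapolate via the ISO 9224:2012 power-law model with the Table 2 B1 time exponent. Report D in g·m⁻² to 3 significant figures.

zinc: T≤10 °C ⇒ hinge +0.038·(6.7−10) = -0.1254
  SO₂ term: 0.0129·8.1^0.44·exp(0.046·74-0.1254) = 0.8594
  Cl⁻ term: 0.0175·56.9^0.57·exp(0.008·74+0.085·6.7) = 0.5596
  r_corr = 0.8594 + 0.5596 = 1.419 μm/a
ISO 9224: D(t) = r_corr · t^b with b = 0.813 (zinc, B1)
  D(2) = 1.419 × 2^0.813 = 1.419 × 1.757 = 2.493 μm
  Mass loss = 2.493 μm × 7.14 g/cm³ = 17.8 g·m⁻²

D(2) = 17.8 g·m⁻²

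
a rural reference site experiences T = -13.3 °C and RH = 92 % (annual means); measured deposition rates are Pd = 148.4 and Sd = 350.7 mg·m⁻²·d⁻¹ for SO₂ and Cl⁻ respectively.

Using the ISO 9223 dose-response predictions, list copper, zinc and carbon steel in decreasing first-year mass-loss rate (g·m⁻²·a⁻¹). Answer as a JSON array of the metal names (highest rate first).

copper: temperature factor f = +0.126·(-23.3) = -2.9358
  SO₂ term: 0.0053·148.4^0.26·exp(0.059·92-2.9358) = 0.2351
  Sd branch = 0.01025·Sd^0.27·e^(0.036·RH+0.049·T) = 0.7132 μm/a
  r_corr = 0.2351 + 0.7132 = 0.9483 μm/a
  mass loss = 0.9483 μm/a × 8.96 g/cm³ = 8.496 g·m⁻²·a⁻¹
zinc: temperature factor f = +0.038·(-23.3) = -0.8854
  SO₂ term: 0.0129·148.4^0.44·exp(0.046·92-0.8854) = 3.307
  Sd branch = 0.0175·Sd^0.57·e^(0.008·RH+0.085·T) = 0.3329 μm/a
  r_corr = 3.307 + 0.3329 = 3.64 μm/a
  mass loss = 3.64 μm/a × 7.14 g/cm³ = 25.99 g·m⁻²·a⁻¹
carbon steel: temperature factor f = +0.150·(-23.3) = -3.4950
  SO₂ term: 1.77·148.4^0.52·exp(0.02·92-3.4950) = 4.554
  Cl⁻ term: 0.102·350.7^0.62·exp(0.033·92+0.04·-13.3) = 47.2
  sum: 4.554 + 47.2 → r_corr = 51.75 μm/a
  mass loss = 51.75 μm/a × 7.85 g/cm³ = 406.3 g·m⁻²·a⁻¹
Ordering by g·m⁻²·a⁻¹: carbon steel (406) > zinc (26) > copper (8.5)

["carbon steel", "zinc", "copper"]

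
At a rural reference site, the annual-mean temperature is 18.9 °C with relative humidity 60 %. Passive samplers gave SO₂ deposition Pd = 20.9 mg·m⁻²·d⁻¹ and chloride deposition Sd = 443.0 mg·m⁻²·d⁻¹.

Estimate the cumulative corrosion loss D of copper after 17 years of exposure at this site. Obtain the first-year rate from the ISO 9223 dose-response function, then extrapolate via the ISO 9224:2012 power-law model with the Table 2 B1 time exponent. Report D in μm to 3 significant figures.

D(17) = 9.00 μm

copper: temperature factor f = -0.080·(8.9) = -0.7120
  sulphur-dioxide contribution → 0.1976 μm/a
  chloride contribution → 1.163 μm/a
  total first-year rate 1.36 μm/a
ISO 9224: D(t) = r_corr · t^b with b = 0.667 (copper, B1)
  D(17) = 1.36 × 17^0.667 = 1.36 × 6.618 = 9.003 μm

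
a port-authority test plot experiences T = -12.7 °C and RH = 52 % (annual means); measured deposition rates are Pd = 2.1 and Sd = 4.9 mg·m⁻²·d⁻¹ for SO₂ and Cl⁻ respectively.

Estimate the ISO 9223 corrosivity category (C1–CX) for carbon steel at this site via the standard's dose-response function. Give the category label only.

C1

carbon steel: f(T) = +0.150·(T−10) [T≤10 °C] = -3.4050
  sulphur-dioxide contribution → 0.2446 μm/a
  chloride contribution → 0.9144 μm/a
  total first-year rate 1.159 μm/a
Category bounds: 0…1.3 μm/a bracket r_corr ⇒ C1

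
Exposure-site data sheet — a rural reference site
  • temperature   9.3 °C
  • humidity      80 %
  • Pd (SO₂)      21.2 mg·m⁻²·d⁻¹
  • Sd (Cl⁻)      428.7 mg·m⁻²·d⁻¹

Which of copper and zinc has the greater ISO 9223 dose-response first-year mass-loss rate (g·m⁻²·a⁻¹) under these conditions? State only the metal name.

copper: f(T) = +0.126·(T−10) [T≤10 °C] = -0.0882
  SO₂ term: 0.0053·21.2^0.26·exp(0.059·80-0.0882) = 1.204
  Cl⁻ term: 0.01025·428.7^0.27·exp(0.036·80+0.049·9.3) = 1.479
  sum: 1.204 + 1.479 → r_corr = 2.684 μm/a
  mass loss = 2.684 μm/a × 8.96 g/cm³ = 24.04 g·m⁻²·a⁻¹
zinc: temperature factor f = +0.038·(-0.7) = -0.0266
  SO₂ term: 0.0129·21.2^0.44·exp(0.046·80-0.0266) = 1.909
  Cl⁻ term: 0.0175·428.7^0.57·exp(0.008·80+0.085·9.3) = 2.315
  r_corr = 1.909 + 2.315 = 4.224 μm/a
  mass loss = 4.224 μm/a × 7.14 g/cm³ = 30.16 g·m⁻²·a⁻¹
Ordering by g·m⁻²·a⁻¹: zinc (30.2) > copper (24)

zinc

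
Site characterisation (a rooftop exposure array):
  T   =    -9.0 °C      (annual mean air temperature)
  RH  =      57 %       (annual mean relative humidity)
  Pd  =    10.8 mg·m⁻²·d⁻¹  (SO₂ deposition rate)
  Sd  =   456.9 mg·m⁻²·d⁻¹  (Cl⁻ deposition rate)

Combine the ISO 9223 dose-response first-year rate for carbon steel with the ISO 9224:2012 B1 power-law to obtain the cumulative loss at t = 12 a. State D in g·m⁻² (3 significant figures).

D(12) = 631 g·m⁻²

carbon steel: T≤10 °C ⇒ hinge +0.150·(-9.0−10) = -2.8500
  SO₂ term: 1.77·10.8^0.52·exp(0.02·57-2.8500) = 1.103
  Sd branch = 0.102·Sd^0.62·e^(0.033·RH+0.04·T) = 20.81 μm/a
  r_corr = 1.103 + 20.81 = 21.91 μm/a
ISO 9224: D(t) = r_corr · t^b with b = 0.523 (carbon steel, B1)
  D(12) = 21.91 × 12^0.523 = 21.91 × 3.668 = 80.37 μm
  Mass loss = 80.37 μm × 7.85 g/cm³ = 630.9 g·m⁻²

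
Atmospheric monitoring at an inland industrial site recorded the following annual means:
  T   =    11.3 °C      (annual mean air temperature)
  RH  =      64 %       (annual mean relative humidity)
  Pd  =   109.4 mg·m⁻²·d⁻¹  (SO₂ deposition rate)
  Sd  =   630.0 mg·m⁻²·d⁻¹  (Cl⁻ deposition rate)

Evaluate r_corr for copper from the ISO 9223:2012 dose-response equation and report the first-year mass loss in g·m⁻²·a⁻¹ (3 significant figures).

r_corr = 15.4 g·m⁻²·a⁻¹

copper: T>10 °C ⇒ hinge -0.080·(11.3−10) = -0.1040
  Pd branch = 0.0053·Pd^0.26·e^(0.059·RH+f) = 0.7066 μm/a
  Cl⁻ term: 0.01025·630.0^0.27·exp(0.036·64+0.049·11.3) = 1.018
  r_corr = 0.7066 + 1.018 = 1.724 μm/a
Convert to mass loss: 1.724 μm/a × 8.96 g/cm³ = 15.45 g·m⁻²·a⁻¹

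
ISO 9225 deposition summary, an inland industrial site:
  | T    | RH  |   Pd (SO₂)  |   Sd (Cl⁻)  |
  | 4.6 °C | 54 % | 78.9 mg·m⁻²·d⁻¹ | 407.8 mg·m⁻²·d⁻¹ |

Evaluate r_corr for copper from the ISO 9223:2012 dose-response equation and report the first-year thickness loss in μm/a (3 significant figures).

r_corr = 0.657 μm/a

copper: T≤10 °C ⇒ hinge +0.126·(4.6−10) = -0.6804
  SO₂ term: 0.0053·78.9^0.26·exp(0.059·54-0.6804) = 0.2022
  Cl⁻ term: 0.01025·407.8^0.27·exp(0.036·54+0.049·4.6) = 0.4547
  r_corr = 0.2022 + 0.4547 = 0.6568 μm/a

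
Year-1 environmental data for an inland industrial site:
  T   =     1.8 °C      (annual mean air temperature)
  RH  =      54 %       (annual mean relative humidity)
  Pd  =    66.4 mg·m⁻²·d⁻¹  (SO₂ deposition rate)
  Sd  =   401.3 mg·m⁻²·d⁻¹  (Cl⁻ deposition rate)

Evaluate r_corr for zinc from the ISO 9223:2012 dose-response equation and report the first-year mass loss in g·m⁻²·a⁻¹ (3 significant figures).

r_corr = 12.0 g·m⁻²·a⁻¹

zinc: T≤10 °C ⇒ hinge +0.038·(1.8−10) = -0.3116
  Pd branch = 0.0129·Pd^0.44·e^(0.046·RH+f) = 0.7175 μm/a
  Cl⁻ term: 0.0175·401.3^0.57·exp(0.008·54+0.085·1.8) = 0.9574
  sum: 0.7175 + 0.9574 → r_corr = 1.675 μm/a
Convert to mass loss: 1.675 μm/a × 7.14 g/cm³ = 11.96 g·m⁻²·a⁻¹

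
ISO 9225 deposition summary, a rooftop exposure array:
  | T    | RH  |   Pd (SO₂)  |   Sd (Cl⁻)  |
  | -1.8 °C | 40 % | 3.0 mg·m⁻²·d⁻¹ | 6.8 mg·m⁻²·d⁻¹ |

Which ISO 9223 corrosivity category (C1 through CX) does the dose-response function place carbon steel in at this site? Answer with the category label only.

carbon steel: T≤10 °C ⇒ hinge +0.150·(-1.8−10) = -1.7700
  SO₂ term: 1.77·3.0^0.52·exp(0.02·40-1.7700) = 1.188
  Sd branch = 0.102·Sd^0.62·e^(0.033·RH+0.04·T) = 1.166 μm/a
  sum: 1.188 + 1.166 → r_corr = 2.354 μm/a
2.35 μm/a falls in (1.3, 25] for carbon steel → category C2

C2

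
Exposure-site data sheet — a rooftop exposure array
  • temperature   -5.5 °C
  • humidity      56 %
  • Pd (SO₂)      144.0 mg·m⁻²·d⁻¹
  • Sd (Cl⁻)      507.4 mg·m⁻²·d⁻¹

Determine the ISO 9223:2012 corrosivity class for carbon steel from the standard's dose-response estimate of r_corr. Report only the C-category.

C3

carbon steel: temperature factor f = +0.150·(-15.5) = -2.3250
  SO₂ term: 1.77·144.0^0.52·exp(0.02·56-2.3250) = 7.031
  Cl⁻ term: 0.102·507.4^0.62·exp(0.033·56+0.04·-5.5) = 24.71
  r_corr = 7.031 + 24.71 = 31.75 μm/a
ISO 9223 Table 2 (carbon steel): 25 < 31.7 ≤ 50 μm/a ⇒ C3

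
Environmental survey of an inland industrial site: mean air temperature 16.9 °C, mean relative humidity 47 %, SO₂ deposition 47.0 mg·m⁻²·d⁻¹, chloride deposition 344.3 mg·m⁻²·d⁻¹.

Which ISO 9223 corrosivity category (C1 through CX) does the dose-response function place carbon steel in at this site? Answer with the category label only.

carbon steel: f(T) = -0.054·(T−10) [T>10 °C] = -0.3726
  Pd branch = 1.77·Pd^0.52·e^(0.02·RH+f) = 23.11 μm/a
  Sd branch = 0.102·Sd^0.62·e^(0.033·RH+0.04·T) = 35.37 μm/a
  sum: 23.11 + 35.37 → r_corr = 58.49 μm/a
ISO 9223 Table 2 (carbon steel): 50 < 58.5 ≤ 80 μm/a ⇒ C4

C4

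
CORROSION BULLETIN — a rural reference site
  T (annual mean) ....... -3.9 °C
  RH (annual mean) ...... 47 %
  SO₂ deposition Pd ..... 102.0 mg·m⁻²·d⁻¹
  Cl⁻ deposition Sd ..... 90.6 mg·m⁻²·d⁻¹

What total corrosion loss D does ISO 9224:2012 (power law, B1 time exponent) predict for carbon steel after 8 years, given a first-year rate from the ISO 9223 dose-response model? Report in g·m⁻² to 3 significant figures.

carbon steel: f(T) = +0.150·(T−10) [T≤10 °C] = -2.0850
  Pd branch = 1.77·Pd^0.52·e^(0.02·RH+f) = 6.24 μm/a
  Sd branch = 0.102·Sd^0.62·e^(0.033·RH+0.04·T) = 6.728 μm/a
  sum: 6.24 + 6.728 → r_corr = 12.97 μm/a
ISO 9224: D(t) = r_corr · t^b with b = 0.523 (carbon steel, B1)
  D(8) = 12.97 × 8^0.523 = 12.97 × 2.967 = 38.47 μm
  Mass loss = 38.47 μm × 7.85 g/cm³ = 302 g·m⁻²

D(8) = 302 g·m⁻²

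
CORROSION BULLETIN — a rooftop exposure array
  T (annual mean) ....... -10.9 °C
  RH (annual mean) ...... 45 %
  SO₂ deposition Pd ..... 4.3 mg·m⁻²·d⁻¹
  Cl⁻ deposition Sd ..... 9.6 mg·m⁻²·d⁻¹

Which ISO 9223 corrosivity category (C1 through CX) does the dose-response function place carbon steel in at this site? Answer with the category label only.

carbon steel: temperature factor f = +0.150·(-20.9) = -3.1350
  sulphur-dioxide contribution → 0.4043 μm/a
  chloride contribution → 1.184 μm/a
  total first-year rate 1.588 μm/a
1.59 μm/a falls in (1.3, 25] for carbon steel → category C2

C2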